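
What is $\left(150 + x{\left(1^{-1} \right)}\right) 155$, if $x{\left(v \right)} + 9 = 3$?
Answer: $22320$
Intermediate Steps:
$x{\left(v \right)} = -6$ ($x{\left(v \right)} = -9 + 3 = -6$)
$\left(150 + x{\left(1^{-1} \right)}\right) 155 = \left(150 - 6\right) 155 = 144 \cdot 155 = 22320$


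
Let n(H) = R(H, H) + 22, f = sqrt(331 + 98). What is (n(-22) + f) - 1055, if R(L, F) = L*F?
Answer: -549 + sqrt(429) ≈ -528.29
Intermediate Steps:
f = sqrt(429) ≈ 20.712
R(L, F) = F*L
n(H) = 22 + H**2 (n(H) = H*H + 22 = H**2 + 22 = 22 + H**2)
(n(-22) + f) - 1055 = ((22 + (-22)**2) + sqrt(429)) - 1055 = ((22 + 484) + sqrt(429)) - 1055 = (506 + sqrt(429)) - 1055 = -549 + sqrt(429)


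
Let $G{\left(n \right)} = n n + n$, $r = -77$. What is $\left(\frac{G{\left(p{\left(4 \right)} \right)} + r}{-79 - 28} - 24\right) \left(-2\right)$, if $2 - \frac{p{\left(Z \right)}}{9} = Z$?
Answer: $\frac{5594}{107} \approx 52.28$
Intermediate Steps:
$p{\left(Z \right)} = 18 - 9 Z$
$G{\left(n \right)} = n + n^{2}$ ($G{\left(n \right)} = n^{2} + n = n + n^{2}$)
$\left(\frac{G{\left(p{\left(4 \right)} \right)} + r}{-79 - 28} - 24\right) \left(-2\right) = \left(\frac{\left(18 - 36\right) \left(1 + \left(18 - 36\right)\right) - 77}{-79 - 28} - 24\right) \left(-2\right) = \left(\frac{\left(18 - 36\right) \left(1 + \left(18 - 36\right)\right) - 77}{-107} - 24\right) \left(-2\right) = \left(\left(- 18 \left(1 - 18\right) - 77\right) \left(- \frac{1}{107}\right) - 24\right) \left(-2\right) = \left(\left(\left(-18\right) \left(-17\right) - 77\right) \left(- \frac{1}{107}\right) - 24\right) \left(-2\right) = \left(\left(306 - 77\right) \left(- \frac{1}{107}\right) - 24\right) \left(-2\right) = \left(229 \left(- \frac{1}{107}\right) - 24\right) \left(-2\right) = \left(- \frac{229}{107} - 24\right) \left(-2\right) = \left(- \frac{2797}{107}\right) \left(-2\right) = \frac{5594}{107}$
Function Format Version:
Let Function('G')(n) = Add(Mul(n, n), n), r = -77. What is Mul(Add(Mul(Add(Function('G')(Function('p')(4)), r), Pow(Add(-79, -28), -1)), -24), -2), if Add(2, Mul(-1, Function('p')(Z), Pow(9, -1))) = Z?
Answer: Rational(5594, 107) ≈ 52.280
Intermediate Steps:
Function('p')(Z) = Add(18, Mul(-9, Z))
Function('G')(n) = Add(n, Pow(n, 2)) (Function('G')(n) = Add(Pow(n, 2), n) = Add(n, Pow(n, 2)))
Mul(Add(Mul(Add(Function('G')(Function('p')(4)), r), Pow(Add(-79, -28), -1)), -24), -2) = Mul(Add(Mul(Add(Mul(Add(18, Mul(-9, 4)), Add(1, Add(18, Mul(-9, 4)))), -77), Pow(Add(-79, -28), -1)), -24), -2) = Mul(Add(Mul(Add(Mul(Add(18, -36), Add(1, Add(18, -36))), -77), Pow(-107, -1)), -24), -2) = Mul(Add(Mul(Add(Mul(-18, Add(1, -18)), -77), Rational(-1, 107)), -24), -2) = Mul(Add(Mul(Add(Mul(-18, -17), -77), Rational(-1, 107)), -24), -2) = Mul(Add(Mul(Add(306, -77), Rational(-1, 107)), -24), -2) = Mul(Add(Mul(229, Rational(-1, 107)), -24), -2) = Mul(Add(Rational(-229, 107), -24), -2) = Mul(Rational(-2797, 107), -2) = Rational(5594, 107)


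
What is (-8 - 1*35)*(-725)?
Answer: 31175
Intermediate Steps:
(-8 - 1*35)*(-725) = (-8 - 35)*(-725) = -43*(-725) = 31175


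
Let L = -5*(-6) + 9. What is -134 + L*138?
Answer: 5248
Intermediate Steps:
L = 39 (L = 30 + 9 = 39)
-134 + L*138 = -134 + 39*138 = -134 + 5382 = 5248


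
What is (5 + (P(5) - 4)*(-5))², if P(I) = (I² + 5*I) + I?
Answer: 62500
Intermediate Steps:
P(I) = I² + 6*I
(5 + (P(5) - 4)*(-5))² = (5 + (5*(6 + 5) - 4)*(-5))² = (5 + (5*11 - 4)*(-5))² = (5 + (55 - 4)*(-5))² = (5 + 51*(-5))² = (5 - 255)² = (-250)² = 62500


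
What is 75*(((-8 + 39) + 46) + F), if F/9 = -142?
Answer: -90075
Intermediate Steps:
F = -1278 (F = 9*(-142) = -1278)
75*(((-8 + 39) + 46) + F) = 75*(((-8 + 39) + 46) - 1278) = 75*((31 + 46) - 1278) = 75*(77 - 1278) = 75*(-1201) = -90075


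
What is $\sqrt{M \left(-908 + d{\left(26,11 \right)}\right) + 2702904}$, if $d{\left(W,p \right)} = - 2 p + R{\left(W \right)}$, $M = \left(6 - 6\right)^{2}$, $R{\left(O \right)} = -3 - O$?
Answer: $2 \sqrt{675726} \approx 1644.1$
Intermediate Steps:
$M = 0$ ($M = 0^{2} = 0$)
$d{\left(W,p \right)} = -3 - W - 2 p$ ($d{\left(W,p \right)} = - 2 p - \left(3 + W\right) = -3 - W - 2 p$)
$\sqrt{M \left(-908 + d{\left(26,11 \right)}\right) + 2702904} = \sqrt{0 \left(-908 - 51\right) + 2702904} = \sqrt{0 \left(-959\right) + 2702904} = \sqrt{0 + 2702904} = \sqrt{2702904} = 2 \sqrt{675726}$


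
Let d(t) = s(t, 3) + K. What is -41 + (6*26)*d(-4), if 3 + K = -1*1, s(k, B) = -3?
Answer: -1133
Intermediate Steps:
K = -4 (K = -3 - 1*1 = -3 - 1 = -4)
d(t) = -7 (d(t) = -3 - 4 = -7)
-41 + (6*26)*d(-4) = -41 + (6*26)*(-7) = -41 + 156*(-7) = -41 - 1092 = -1133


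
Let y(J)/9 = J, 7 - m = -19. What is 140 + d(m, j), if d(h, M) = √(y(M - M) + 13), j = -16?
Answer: 140 + √13 ≈ 143.61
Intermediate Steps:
m = 26 (m = 7 - 1*(-19) = 7 + 19 = 26)
y(J) = 9*J
d(h, M) = √13 (d(h, M) = √(9*(M - M) + 13) = √(9*0 + 13) = √(0 + 13) = √13)
140 + d(m, j) = 140 + √13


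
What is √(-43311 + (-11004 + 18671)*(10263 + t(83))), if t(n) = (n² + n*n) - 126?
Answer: √183312994 ≈ 13539.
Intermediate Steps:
t(n) = -126 + 2*n² (t(n) = (n² + n²) - 126 = 2*n² - 126 = -126 + 2*n²)
√(-43311 + (-11004 + 18671)*(10263 + t(83))) = √(-43311 + (-11004 + 18671)*(10263 + (-126 + 2*83²))) = √(-43311 + 7667*(10263 + (-126 + 2*6889))) = √(-43311 + 7667*(10263 + (-126 + 13778))) = √(-43311 + 7667*(10263 + 13652)) = √(-43311 + 7667*23915) = √(-43311 + 183356305) = √183312994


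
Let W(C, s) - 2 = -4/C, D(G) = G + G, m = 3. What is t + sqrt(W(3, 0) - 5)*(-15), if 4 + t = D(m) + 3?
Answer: 5 - 5*I*sqrt(39) ≈ 5.0 - 31.225*I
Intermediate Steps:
D(G) = 2*G
W(C, s) = 2 - 4/C
t = 5 (t = -4 + (2*3 + 3) = -4 + (6 + 3) = -4 + 9 = 5)
t + sqrt(W(3, 0) - 5)*(-15) = 5 + sqrt((2 - 4/3) - 5)*(-15) = 5 + sqrt(2/3 - 5)*(-15) = 5 + sqrt(-13/3)*(-15) = 5 + (I*sqrt(39)/3)*(-15) = 5 - 5*I*sqrt(39)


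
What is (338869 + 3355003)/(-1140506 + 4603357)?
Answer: 527696/494693 ≈ 1.0667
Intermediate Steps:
(338869 + 3355003)/(-1140506 + 4603357) = 3693872/3462851 = 3693872*(1/3462851) = 527696/494693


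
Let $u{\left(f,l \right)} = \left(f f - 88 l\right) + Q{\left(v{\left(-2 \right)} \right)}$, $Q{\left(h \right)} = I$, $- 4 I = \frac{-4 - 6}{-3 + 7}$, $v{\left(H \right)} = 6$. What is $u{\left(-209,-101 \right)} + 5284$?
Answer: $\frac{462829}{8} \approx 57854.0$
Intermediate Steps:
$I = \frac{5}{8}$ ($I = - \frac{\left(-4 - 6\right) \frac{1}{-3 + 7}}{4} = - \frac{\left(-10\right) \frac{1}{4}}{4} = \left(- \frac{1}{4}\right) \left(- \frac{5}{2}\right) = \frac{5}{8} \approx 0.625$)
$Q{\left(h \right)} = \frac{5}{8}$
$u{\left(f,l \right)} = \frac{5}{8} + f^{2} - 88 l$ ($u{\left(f,l \right)} = \left(f f - 88 l\right) + \frac{5}{8} = \left(f^{2} - 88 l\right) + \frac{5}{8} = \frac{5}{8} + f^{2} - 88 l$)
$u{\left(-209,-101 \right)} + 5284 = \left(\frac{5}{8} + \left(-209\right)^{2} - -8888\right) + 5284 = \left(\frac{5}{8} + 43681 + 8888\right) + 5284 = \frac{420557}{8} + 5284 = \frac{462829}{8}$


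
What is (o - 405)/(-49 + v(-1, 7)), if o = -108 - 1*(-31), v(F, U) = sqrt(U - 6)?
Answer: 241/24 ≈ 10.042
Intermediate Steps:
v(F, U) = sqrt(-6 + U)
o = -77 (o = -108 + 31 = -77)
(o - 405)/(-49 + v(-1, 7)) = (-77 - 405)/(-49 + sqrt(-6 + 7)) = -482/(-49 + sqrt(1)) = -482/(-49 + 1) = -482/(-48) = -482*(-1/48) = 241/24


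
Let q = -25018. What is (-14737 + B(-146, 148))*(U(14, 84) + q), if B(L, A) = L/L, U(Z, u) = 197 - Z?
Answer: 365968560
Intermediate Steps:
B(L, A) = 1
(-14737 + B(-146, 148))*(U(14, 84) + q) = (-14737 + 1)*((197 - 1*14) - 25018) = -14736*((197 - 14) - 25018) = -14736*(183 - 25018) = -14736*(-24835) = 365968560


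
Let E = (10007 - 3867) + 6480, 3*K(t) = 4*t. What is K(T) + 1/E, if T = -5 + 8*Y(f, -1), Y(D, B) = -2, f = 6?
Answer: -353359/12620 ≈ -28.000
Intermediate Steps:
T = -21 (T = -5 + 8*(-2) = -5 - 16 = -21)
K(t) = 4*t/3 (K(t) = (4*t)/3 = 4*t/3)
E = 12620 (E = 6140 + 6480 = 12620)
K(T) + 1/E = (4/3)*(-21) + 1/12620 = -28 + 1/12620 = -353359/12620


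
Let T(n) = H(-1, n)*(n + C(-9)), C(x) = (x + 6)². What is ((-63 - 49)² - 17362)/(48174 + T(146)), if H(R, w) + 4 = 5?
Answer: -4818/48329 ≈ -0.099692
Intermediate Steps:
H(R, w) = 1 (H(R, w) = -4 + 5 = 1)
C(x) = (6 + x)²
T(n) = 9 + n (T(n) = 1*(n + (6 - 9)²) = 1*(n + (-3)²) = 1*(n + 9) = 1*(9 + n) = 9 + n)
((-63 - 49)² - 17362)/(48174 + T(146)) = ((-63 - 49)² - 17362)/(48174 + (9 + 146)) = ((-112)² - 17362)/(48174 + 155) = (12544 - 17362)/48329 = -4818*1/48329 = -4818/48329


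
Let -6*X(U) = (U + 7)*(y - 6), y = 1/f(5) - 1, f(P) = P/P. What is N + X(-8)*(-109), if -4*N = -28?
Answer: 116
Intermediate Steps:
N = 7 (N = -¼*(-28) = 7)
f(P) = 1
y = 0 (y = 1/1 - 1 = 1 - 1 = 0)
X(U) = 7 + U (X(U) = -(U + 7)*(0 - 6)/6 = -(7 + U)*(-6)/6 = -(-42 - 6*U)/6 = 7 + U)
N + X(-8)*(-109) = 7 + (7 - 8)*(-109) = 7 - 1*(-109) = 7 + 109 = 116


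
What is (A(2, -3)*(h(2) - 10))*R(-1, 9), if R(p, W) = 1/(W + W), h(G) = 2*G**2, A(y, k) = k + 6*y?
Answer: -1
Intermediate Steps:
R(p, W) = 1/(2*W)
(A(2, -3)*(h(2) - 10))*R(-1, 9) = ((-3 + 6*2)*(2*2**2 - 10))*((1/2)/9) = ((-3 + 12)*(2*4 - 10))*((1/2)*(1/9)) = (9*(8 - 10))*(1/18) = (9*(-2))*(1/18) = -18*1/18 = -1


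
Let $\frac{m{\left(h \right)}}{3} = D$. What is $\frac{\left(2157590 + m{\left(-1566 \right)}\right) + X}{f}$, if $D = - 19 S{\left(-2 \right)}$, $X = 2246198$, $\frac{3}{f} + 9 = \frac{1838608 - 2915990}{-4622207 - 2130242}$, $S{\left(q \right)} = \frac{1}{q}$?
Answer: $- \frac{525768648532147}{40514694} \approx -1.2977 \cdot 10^{7}$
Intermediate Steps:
$f = - \frac{20257347}{59694659}$ ($f = \frac{3}{-9 + \frac{1838608 - 2915990}{-4622207 - 2130242}} = \frac{3}{-9 - \frac{1077382}{-6752449}} = \frac{3}{-9 - - \frac{1077382}{6752449}} = \frac{3}{-9 + \frac{1077382}{6752449}} = \frac{3}{- \frac{59694659}{6752449}} = 3 \left(- \frac{6752449}{59694659}\right) = - \frac{20257347}{59694659} \approx -0.33935$)
$D = \frac{19}{2}$ ($D = - \frac{19}{-2} = \left(-19\right) \left(- \frac{1}{2}\right) = \frac{19}{2} \approx 9.5$)
$m{\left(h \right)} = \frac{57}{2}$ ($m{\left(h \right)} = 3 \cdot \frac{19}{2} = \frac{57}{2}$)
$\frac{\left(2157590 + m{\left(-1566 \right)}\right) + X}{f} = \frac{\left(2157590 + \frac{57}{2}\right) + 2246198}{- \frac{20257347}{59694659}} = \left(\frac{4315237}{2} + 2246198\right) \left(- \frac{59694659}{20257347}\right) = \frac{8807633}{2} \left(- \frac{59694659}{20257347}\right) = - \frac{525768648532147}{40514694}$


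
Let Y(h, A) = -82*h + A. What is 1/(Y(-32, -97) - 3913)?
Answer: -1/1386 ≈ -0.00072150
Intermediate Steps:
Y(h, A) = A - 82*h
1/(Y(-32, -97) - 3913) = 1/((-97 - 82*(-32)) - 3913) = 1/((-97 + 2624) - 3913) = 1/(2527 - 3913) = 1/(-1386) = -1/1386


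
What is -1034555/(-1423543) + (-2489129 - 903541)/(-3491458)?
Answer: 4220858480500/2485120297847 ≈ 1.6985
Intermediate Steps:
-1034555/(-1423543) + (-2489129 - 903541)/(-3491458) = -1034555*(-1/1423543) - 3392670*(-1/3491458) = 1034555/1423543 + 1696335/1745729 = 4220858480500/2485120297847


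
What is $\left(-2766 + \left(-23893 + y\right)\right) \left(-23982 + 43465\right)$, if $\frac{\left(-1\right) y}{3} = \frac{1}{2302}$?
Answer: $- \frac{1195652636143}{2302} \approx -5.194 \cdot 10^{8}$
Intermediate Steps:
$y = - \frac{3}{2302} \approx -0.0013032$
$\left(-2766 + \left(-23893 + y\right)\right) \left(-23982 + 43465\right) = \left(-2766 - \frac{55001689}{2302}\right) \left(-23982 + 43465\right) = \left(-2766 - \frac{55001689}{2302}\right) 19483 = \left(- \frac{61369021}{2302}\right) 19483 = - \frac{1195652636143}{2302}$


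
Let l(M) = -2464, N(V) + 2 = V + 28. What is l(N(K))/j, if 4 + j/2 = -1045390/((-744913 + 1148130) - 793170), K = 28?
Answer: 240211048/257211 ≈ 933.91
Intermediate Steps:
N(V) = 26 + V (N(V) = -2 + (V + 28) = -2 + (28 + V) = 26 + V)
j = -1028844/389953 (j = -8 + 2*(-1045390/((-744913 + 1148130) - 793170)) = -8 + 2*(-1045390/(403217 - 793170)) = -8 + 2*(-1045390/(-389953)) = -8 + 2*(-1045390*(-1/389953)) = -8 + 2*(1045390/389953) = -8 + 2090780/389953 = -1028844/389953 ≈ -2.6384)
l(N(K))/j = -2464/(-1028844/389953) = -2464*(-389953/1028844) = 240211048/257211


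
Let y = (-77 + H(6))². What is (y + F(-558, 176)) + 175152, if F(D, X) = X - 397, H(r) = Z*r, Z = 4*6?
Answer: 179420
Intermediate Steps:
Z = 24
H(r) = 24*r
F(D, X) = -397 + X
y = 4489 (y = (-77 + 24*6)² = (-77 + 144)² = 67² = 4489)
(y + F(-558, 176)) + 175152 = (4489 + (-397 + 176)) + 175152 = (4489 - 221) + 175152 = 4268 + 175152 = 179420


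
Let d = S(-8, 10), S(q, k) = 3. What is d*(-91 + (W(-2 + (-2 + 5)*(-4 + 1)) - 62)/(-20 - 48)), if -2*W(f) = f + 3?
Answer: -9195/34 ≈ -270.44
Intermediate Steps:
d = 3
W(f) = -3/2 - f/2 (W(f) = -(f + 3)/2 = -(3 + f)/2 = -3/2 - f/2)
d*(-91 + (W(-2 + (-2 + 5)*(-4 + 1)) - 62)/(-20 - 48)) = 3*(-91 + ((-3/2 - (-2 + (-2 + 5)*(-4 + 1))/2) - 62)/(-20 - 48)) = 3*(-91 + ((-3/2 - (-2 + 3*(-3))/2) - 62)/(-68)) = 3*(-91 + ((-3/2 - (-2 - 9)/2) - 62)*(-1/68)) = 3*(-91 + ((-3/2 - ½*(-11)) - 62)*(-1/68)) = 3*(-91 + ((-3/2 + 11/2) - 62)*(-1/68)) = 3*(-91 + (4 - 62)*(-1/68)) = 3*(-91 - 58*(-1/68)) = 3*(-91 + 29/34) = 3*(-3065/34) = -9195/34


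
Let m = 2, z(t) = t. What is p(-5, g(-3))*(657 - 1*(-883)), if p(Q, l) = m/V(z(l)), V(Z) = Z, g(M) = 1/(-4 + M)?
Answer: -21560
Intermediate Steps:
p(Q, l) = 2/l
p(-5, g(-3))*(657 - 1*(-883)) = (2/(1/(-4 - 3)))*(657 - 1*(-883)) = (2/(1/(-7)))*(657 + 883) = (2/(-⅐))*1540 = (2*(-7))*1540 = -14*1540 = -21560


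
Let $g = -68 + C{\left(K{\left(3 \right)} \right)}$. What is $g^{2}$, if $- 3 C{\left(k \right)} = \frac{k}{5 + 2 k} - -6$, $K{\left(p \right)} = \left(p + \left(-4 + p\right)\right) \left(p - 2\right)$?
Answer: $\frac{3579664}{729} \approx 4910.4$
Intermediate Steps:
$K{\left(p \right)} = \left(-4 + 2 p\right) \left(-2 + p\right)$
$C{\left(k \right)} = -2 - \frac{k}{3 \left(5 + 2 k\right)}$ ($C{\left(k \right)} = - \frac{\frac{k}{5 + 2 k} - -6}{3} = - \frac{\frac{k}{5 + 2 k} + 6}{3} = - \frac{6 + \frac{k}{5 + 2 k}}{3} = -2 - \frac{k}{3 \left(5 + 2 k\right)}$)
$g = - \frac{1892}{27}$ ($g = -68 + \frac{-30 - 13 \left(8 - 24 + 2 \cdot 3^{2}\right)}{3 \left(5 + 2 \left(8 - 24 + 2 \cdot 3^{2}\right)\right)} = -68 + \frac{-30 - 13 \left(8 - 24 + 2 \cdot 9\right)}{3 \left(5 + 2 \left(8 - 24 + 2 \cdot 9\right)\right)} = -68 + \frac{-30 - 13 \left(8 - 24 + 18\right)}{3 \left(5 + 2 \left(8 - 24 + 18\right)\right)} = -68 + \frac{-30 - 26}{3 \left(5 + 2 \cdot 2\right)} = -68 + \frac{-30 - 26}{3 \left(5 + 4\right)} = -68 + \frac{1}{3} \cdot \frac{1}{9} \left(-56\right) = -68 - \frac{56}{27} = - \frac{1892}{27} \approx -70.074$)
$g^{2} = \left(- \frac{1892}{27}\right)^{2} = \frac{3579664}{729}$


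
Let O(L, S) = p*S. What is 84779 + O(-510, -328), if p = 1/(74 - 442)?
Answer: 3899875/46 ≈ 84780.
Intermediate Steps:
p = -1/368 (p = 1/(-368) = -1/368 ≈ -0.0027174)
O(L, S) = -S/368
84779 + O(-510, -328) = 84779 - 1/368*(-328) = 84779 + 41/46 = 3899875/46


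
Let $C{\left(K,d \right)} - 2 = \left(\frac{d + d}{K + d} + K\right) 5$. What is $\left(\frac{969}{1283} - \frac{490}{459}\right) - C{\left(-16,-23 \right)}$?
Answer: $\frac{549602101}{7655661} \approx 71.79$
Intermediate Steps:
$C{\left(K,d \right)} = 2 + 5 K + \frac{10 d}{K + d}$ ($C{\left(K,d \right)} = 2 + \left(\frac{d + d}{K + d} + K\right) 5 = 2 + \left(\frac{2 d}{K + d} + K\right) 5 = 2 + \left(K + \frac{2 d}{K + d}\right) 5 = 2 + \left(5 K + \frac{10 d}{K + d}\right) = 2 + 5 K + \frac{10 d}{K + d}$)
$\left(\frac{969}{1283} - \frac{490}{459}\right) - C{\left(-16,-23 \right)} = \left(\frac{969}{1283} - \frac{490}{459}\right) - \frac{2 \left(-16\right) + 5 \left(-16\right)^{2} + 12 \left(-23\right) + 5 \left(-16\right) \left(-23\right)}{-16 - 23} = \left(969 \cdot \frac{1}{1283} - \frac{490}{459}\right) - \frac{-32 + 5 \cdot 256 - 276 + 1840}{-39} = \left(\frac{969}{1283} - \frac{490}{459}\right) - - \frac{-32 + 1280 - 276 + 1840}{39} = - \frac{183899}{588897} - \left(- \frac{1}{39}\right) 2812 = - \frac{183899}{588897} - - \frac{2812}{39} = - \frac{183899}{588897} + \frac{2812}{39} = \frac{549602101}{7655661}$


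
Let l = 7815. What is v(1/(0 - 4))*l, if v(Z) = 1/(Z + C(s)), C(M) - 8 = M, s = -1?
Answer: 10420/9 ≈ 1157.8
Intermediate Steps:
C(M) = 8 + M
v(Z) = 1/(7 + Z) (v(Z) = 1/(Z + (8 - 1)) = 1/(Z + 7) = 1/(7 + Z))
v(1/(0 - 4))*l = 7815/(7 + 1/(0 - 4)) = 7815/(7 + 1/(-4)) = 7815/(7 - ¼) = 7815/(27/4) = (4/27)*7815 = 10420/9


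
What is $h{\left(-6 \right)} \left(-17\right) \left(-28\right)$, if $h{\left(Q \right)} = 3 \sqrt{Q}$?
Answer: $1428 i \sqrt{6} \approx 3497.9 i$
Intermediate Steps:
$h{\left(-6 \right)} \left(-17\right) \left(-28\right) = 3 \sqrt{-6} \left(-17\right) \left(-28\right) = 3 i \sqrt{6} \left(-17\right) \left(-28\right) = - 51 i \sqrt{6} \left(-28\right) = 1428 i \sqrt{6}$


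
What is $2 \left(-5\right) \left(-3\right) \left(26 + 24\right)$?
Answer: $1500$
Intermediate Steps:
$2 \left(-5\right) \left(-3\right) \left(26 + 24\right) = \left(-10\right) \left(-3\right) 50 = 30 \cdot 50 = 1500$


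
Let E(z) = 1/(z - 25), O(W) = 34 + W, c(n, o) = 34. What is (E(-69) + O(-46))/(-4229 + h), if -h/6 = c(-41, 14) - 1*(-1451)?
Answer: 1129/1235066 ≈ 0.00091412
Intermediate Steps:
E(z) = 1/(-25 + z)
h = -8910 (h = -6*(34 - 1*(-1451)) = -6*(34 + 1451) = -6*1485 = -8910)
(E(-69) + O(-46))/(-4229 + h) = (1/(-25 - 69) + (34 - 46))/(-4229 - 8910) = (1/(-94) - 12)/(-13139) = (-1/94 - 12)*(-1/13139) = -1129/94*(-1/13139) = 1129/1235066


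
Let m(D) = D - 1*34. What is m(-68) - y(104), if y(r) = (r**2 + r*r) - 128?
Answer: -21606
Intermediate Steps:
m(D) = -34 + D (m(D) = D - 34 = -34 + D)
y(r) = -128 + 2*r**2 (y(r) = (r**2 + r**2) - 128 = 2*r**2 - 128 = -128 + 2*r**2)
m(-68) - y(104) = (-34 - 68) - (-128 + 2*104**2) = -102 - (-128 + 2*10816) = -102 - (-128 + 21632) = -102 - 1*21504 = -102 - 21504 = -21606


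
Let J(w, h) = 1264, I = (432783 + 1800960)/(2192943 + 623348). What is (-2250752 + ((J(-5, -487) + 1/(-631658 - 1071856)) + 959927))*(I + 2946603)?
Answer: -3038334730234978019452280/799598524429 ≈ -3.7998e+12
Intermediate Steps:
I = 2233743/2816291 ≈ 0.79315
(-2250752 + ((J(-5, -487) + 1/(-631658 - 1071856)) + 959927))*(I + 2946603) = (-2250752 + ((1264 + 1/(-631658 - 1071856)) + 959927))*(2233743/2816291 + 2946603) = (-2250752 + ((1264 + 1/(-1703514)) + 959927))*(8298493743216/2816291) = (-2250752 + ((1264 - 1/1703514) + 959927))*(8298493743216/2816291) = (-2250752 + (2153241695/1703514 + 959927))*(8298493743216/2816291) = (-2250752 + 1637402325173/1703514)*(8298493743216/2816291) = -2196785217355/1703514*8298493743216/2816291 = -3038334730234978019452280/799598524429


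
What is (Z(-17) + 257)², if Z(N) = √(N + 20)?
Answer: (257 + √3)² ≈ 66942.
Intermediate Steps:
Z(N) = √(20 + N)
(Z(-17) + 257)² = (√(20 - 17) + 257)² = (√3 + 257)² = (257 + √3)²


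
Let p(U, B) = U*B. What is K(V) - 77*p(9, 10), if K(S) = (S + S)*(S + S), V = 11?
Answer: -6446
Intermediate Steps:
K(S) = 4*S² (K(S) = (2*S)*(2*S) = 4*S²)
p(U, B) = B*U
K(V) - 77*p(9, 10) = 4*11² - 770*9 = 4*121 - 77*90 = 484 - 6930 = -6446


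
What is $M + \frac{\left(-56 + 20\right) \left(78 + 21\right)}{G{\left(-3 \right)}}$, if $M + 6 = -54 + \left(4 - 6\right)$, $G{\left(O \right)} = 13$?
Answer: $- \frac{4370}{13} \approx -336.15$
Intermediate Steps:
$M = -62$ ($M = -6 + \left(-54 + \left(4 - 6\right)\right) = -6 - 56 = -62$)
$M + \frac{\left(-56 + 20\right) \left(78 + 21\right)}{G{\left(-3 \right)}} = -62 + \frac{\left(-56 + 20\right) \left(78 + 21\right)}{13} = -62 + \left(-36\right) 99 \cdot \frac{1}{13} = -62 - \frac{3564}{13} = - \frac{4370}{13}$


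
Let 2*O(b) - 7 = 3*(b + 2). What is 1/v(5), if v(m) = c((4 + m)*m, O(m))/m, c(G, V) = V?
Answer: 5/14 ≈ 0.35714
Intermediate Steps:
O(b) = 13/2 + 3*b/2 (O(b) = 7/2 + (3*(b + 2))/2 = 7/2 + (3*(2 + b))/2 = 7/2 + (6 + 3*b)/2 = 7/2 + (3 + 3*b/2) = 13/2 + 3*b/2)
v(m) = (13/2 + 3*m/2)/m
1/v(5) = 1/((½)*(13 + 3*5)/5) = 1/((½)*(⅕)*(13 + 15)) = 1/((½)*(⅕)*28) = 1/(14/5) = 5/14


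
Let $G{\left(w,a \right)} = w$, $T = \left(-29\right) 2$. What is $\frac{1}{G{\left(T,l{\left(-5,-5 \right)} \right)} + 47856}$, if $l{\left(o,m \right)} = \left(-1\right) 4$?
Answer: $\frac{1}{47798} \approx 2.0921 \cdot 10^{-5}$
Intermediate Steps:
$l{\left(o,m \right)} = -4$
$T = -58$
$\frac{1}{G{\left(T,l{\left(-5,-5 \right)} \right)} + 47856} = \frac{1}{-58 + 47856} = \frac{1}{47798}$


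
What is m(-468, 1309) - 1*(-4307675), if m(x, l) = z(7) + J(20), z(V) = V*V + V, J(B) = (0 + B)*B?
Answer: 4308131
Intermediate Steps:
J(B) = B² (J(B) = B*B = B²)
z(V) = V + V² (z(V) = V² + V = V + V²)
m(x, l) = 456 (m(x, l) = 7*(1 + 7) + 20² = 7*8 + 400 = 56 + 400 = 456)
m(-468, 1309) - 1*(-4307675) = 456 - 1*(-4307675) = 456 + 4307675 = 4308131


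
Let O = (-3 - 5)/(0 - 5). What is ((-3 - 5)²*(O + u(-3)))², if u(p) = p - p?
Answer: 262144/25 ≈ 10486.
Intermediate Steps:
u(p) = 0
O = 8/5 (O = -8/(-5) = -8*(-⅕) = 8/5 ≈ 1.6000)
((-3 - 5)²*(O + u(-3)))² = ((-3 - 5)²*(8/5 + 0))² = ((-8)²*(8/5))² = (64*(8/5))² = (512/5)² = 262144/25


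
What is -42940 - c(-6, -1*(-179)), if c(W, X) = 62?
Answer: -43002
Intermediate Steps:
-42940 - c(-6, -1*(-179)) = -42940 - 1*62 = -42940 - 62 = -43002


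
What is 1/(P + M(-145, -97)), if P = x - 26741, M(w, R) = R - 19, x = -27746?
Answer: -1/54603 ≈ -1.8314e-5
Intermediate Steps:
M(w, R) = -19 + R
P = -54487 (P = -27746 - 26741 = -54487)
1/(P + M(-145, -97)) = 1/(-54487 + (-19 - 97)) = 1/(-54487 - 116) = 1/(-54603) = -1/54603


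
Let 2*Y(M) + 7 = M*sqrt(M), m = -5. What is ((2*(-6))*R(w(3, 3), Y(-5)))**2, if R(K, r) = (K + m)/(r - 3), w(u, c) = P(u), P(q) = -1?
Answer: 20736/(13 + 5*I*sqrt(5))**2 ≈ 10.556 - 69.736*I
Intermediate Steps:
w(u, c) = -1
Y(M) = -7/2 + M**(3/2)/2 (Y(M) = -7/2 + (M*sqrt(M))/2 = -7/2 + M**(3/2)/2)
R(K, r) = (-5 + K)/(-3 + r) (R(K, r) = (K - 5)/(r - 3) = (-5 + K)/(-3 + r))
((2*(-6))*R(w(3, 3), Y(-5)))**2 = ((2*(-6))*((-5 - 1)/(-3 + (-7/2 + (-5)**(3/2)/2))))**2 = (-12*(-6)/(-3 + (-7/2 + (-5*I*sqrt(5))/2)))**2 = (-12*(-6)/(-3 + (-7/2 - 5*I*sqrt(5)/2)))**2 = (-12*(-6)/(-13/2 - 5*I*sqrt(5)/2))**2 = (-(-72)/(-13/2 - 5*I*sqrt(5)/2))**2 = (72/(-13/2 - 5*I*sqrt(5)/2))**2 = 5184/(-13/2 - 5*I*sqrt(5)/2)**2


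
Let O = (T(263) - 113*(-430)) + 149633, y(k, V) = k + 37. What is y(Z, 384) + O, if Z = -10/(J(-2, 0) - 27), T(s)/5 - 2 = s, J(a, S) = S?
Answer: 5388805/27 ≈ 1.9959e+5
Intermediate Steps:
T(s) = 10 + 5*s
Z = 10/27 (Z = -10/(0 - 27) = -10/(-27) = -1/27*(-10) = 10/27 ≈ 0.37037)
y(k, V) = 37 + k
O = 199548 (O = ((10 + 5*263) - 113*(-430)) + 149633 = ((10 + 1315) + 48590) + 149633 = (1325 + 48590) + 149633 = 49915 + 149633 = 199548)
y(Z, 384) + O = (37 + 10/27) + 199548 = 1009/27 + 199548 = 5388805/27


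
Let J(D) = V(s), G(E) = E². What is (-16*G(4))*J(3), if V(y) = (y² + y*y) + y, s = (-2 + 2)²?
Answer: 0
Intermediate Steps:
s = 0 (s = 0² = 0)
V(y) = y + 2*y² (V(y) = (y² + y²) + y = 2*y² + y = y + 2*y²)
J(D) = 0 (J(D) = 0*(1 + 2*0) = 0*(1 + 0) = 0*1 = 0)
(-16*G(4))*J(3) = -16*4²*0 = -16*16*0 = -256*0 = 0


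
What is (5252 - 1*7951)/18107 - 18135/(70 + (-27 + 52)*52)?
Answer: -66413615/4961318 ≈ -13.386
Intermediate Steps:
(5252 - 1*7951)/18107 - 18135/(70 + (-27 + 52)*52) = (5252 - 7951)*(1/18107) - 18135/(70 + 25*52) = -2699*1/18107 - 18135/(70 + 1300) = -2699/18107 - 18135/1370 = -2699/18107 - 18135*1/1370 = -2699/18107 - 3627/274 = -66413615/4961318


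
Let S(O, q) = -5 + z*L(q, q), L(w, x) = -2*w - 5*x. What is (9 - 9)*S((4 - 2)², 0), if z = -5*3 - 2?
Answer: 0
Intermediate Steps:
L(w, x) = -5*x - 2*w
z = -17 (z = -15 - 2 = -17)
S(O, q) = -5 + 119*q (S(O, q) = -5 - 17*(-5*q - 2*q) = -5 - (-119)*q = -5 + 119*q)
(9 - 9)*S((4 - 2)², 0) = (9 - 9)*(-5 + 119*0) = 0*(-5 + 0) = 0*(-5) = 0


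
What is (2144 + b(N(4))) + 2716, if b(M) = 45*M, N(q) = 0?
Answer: 4860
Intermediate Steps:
(2144 + b(N(4))) + 2716 = (2144 + 45*0) + 2716 = (2144 + 0) + 2716 = 2144 + 2716 = 4860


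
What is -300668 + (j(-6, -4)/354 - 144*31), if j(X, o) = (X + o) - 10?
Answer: -54008374/177 ≈ -3.0513e+5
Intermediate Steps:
j(X, o) = -10 + X + o
-300668 + (j(-6, -4)/354 - 144*31) = -300668 + ((-10 - 6 - 4)/354 - 144*31) = -300668 + (-20*1/354 - 4464) = -300668 + (-10/177 - 4464) = -300668 - 790138/177 = -54008374/177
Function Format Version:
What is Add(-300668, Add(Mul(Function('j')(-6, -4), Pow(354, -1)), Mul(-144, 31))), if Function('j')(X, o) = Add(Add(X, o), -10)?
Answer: Rational(-54008374, 177) ≈ -3.0513e+5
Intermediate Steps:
Function('j')(X, o) = Add(-10, X, o)
Add(-300668, Add(Mul(Function('j')(-6, -4), Pow(354, -1)), Mul(-144, 31))) = Add(-300668, Add(Mul(Add(-10, -6, -4), Pow(354, -1)), Mul(-144, 31))) = Add(-300668, Add(Mul(-20, Rational(1, 354)), -4464)) = Add(-300668, Add(Rational(-10, 177), -4464)) = Add(-300668, Rational(-790138, 177)) = Rational(-54008374, 177)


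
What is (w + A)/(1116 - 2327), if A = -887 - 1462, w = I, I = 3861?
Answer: -216/173 ≈ -1.2486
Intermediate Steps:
w = 3861
A = -2349
(w + A)/(1116 - 2327) = (3861 - 2349)/(1116 - 2327) = 1512/(-1211) = 1512*(-1/1211) = -216/173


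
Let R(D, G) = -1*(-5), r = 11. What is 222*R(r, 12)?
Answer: 1110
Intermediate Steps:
R(D, G) = 5
222*R(r, 12) = 222*5 = 1110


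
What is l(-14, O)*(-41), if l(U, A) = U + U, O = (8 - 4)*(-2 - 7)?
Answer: 1148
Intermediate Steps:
O = -36 (O = 4*(-9) = -36)
l(U, A) = 2*U
l(-14, O)*(-41) = (2*(-14))*(-41) = -28*(-41) = 1148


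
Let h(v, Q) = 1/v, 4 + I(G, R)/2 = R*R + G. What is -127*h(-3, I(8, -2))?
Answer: 127/3 ≈ 42.333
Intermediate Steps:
I(G, R) = -8 + 2*G + 2*R² (I(G, R) = -8 + 2*(R*R + G) = -8 + 2*(R² + G) = -8 + 2*(G + R²) = -8 + (2*G + 2*R²) = -8 + 2*G + 2*R²)
-127*h(-3, I(8, -2)) = -127/(-3) = -127*(-⅓) = 127/3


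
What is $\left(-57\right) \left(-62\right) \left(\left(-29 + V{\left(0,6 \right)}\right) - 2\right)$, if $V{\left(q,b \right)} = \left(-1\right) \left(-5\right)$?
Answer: $-91884$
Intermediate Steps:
$V{\left(q,b \right)} = 5$
$\left(-57\right) \left(-62\right) \left(\left(-29 + V{\left(0,6 \right)}\right) - 2\right) = \left(-57\right) \left(-62\right) \left(\left(-29 + 5\right) - 2\right) = 3534 \left(-24 - 2\right) = 3534 \left(-26\right) = -91884$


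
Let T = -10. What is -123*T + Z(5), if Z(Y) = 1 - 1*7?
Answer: 1224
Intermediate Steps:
Z(Y) = -6 (Z(Y) = 1 - 7 = -6)
-123*T + Z(5) = -123*(-10) - 6 = 1230 - 6 = 1224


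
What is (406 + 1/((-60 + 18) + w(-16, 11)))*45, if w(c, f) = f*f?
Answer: 1443375/79 ≈ 18271.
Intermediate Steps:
w(c, f) = f**2
(406 + 1/((-60 + 18) + w(-16, 11)))*45 = (406 + 1/((-60 + 18) + 11**2))*45 = (406 + 1/(-42 + 121))*45 = (406 + 1/79)*45 = (32075/79)*45 = 1443375/79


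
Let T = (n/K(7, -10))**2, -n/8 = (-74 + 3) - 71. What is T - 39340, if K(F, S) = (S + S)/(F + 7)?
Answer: 14825076/25 ≈ 5.9300e+5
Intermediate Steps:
K(F, S) = 2*S/(7 + F) (K(F, S) = (2*S)/(7 + F) = 2*S/(7 + F))
n = 1136 (n = -8*((-74 + 3) - 71) = -8*(-71 - 71) = -8*(-142) = 1136)
T = 15808576/25 (T = (1136/((2*(-10)/(7 + 7))))**2 = (1136/((2*(-10)/14)))**2 = (1136/((2*(-10)*(1/14))))**2 = (1136/(-10/7))**2 = (1136*(-7/10))**2 = (-3976/5)**2 = 15808576/25 ≈ 6.3234e+5)
T - 39340 = 15808576/25 - 39340 = 14825076/25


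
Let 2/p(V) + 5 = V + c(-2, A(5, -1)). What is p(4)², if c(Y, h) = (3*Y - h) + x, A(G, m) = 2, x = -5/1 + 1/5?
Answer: 100/4761 ≈ 0.021004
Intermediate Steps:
x = -24/5 (x = -5*1 + 1*(⅕) = -5 + ⅕ = -24/5 ≈ -4.8000)
c(Y, h) = -24/5 - h + 3*Y (c(Y, h) = (3*Y - h) - 24/5 = (-h + 3*Y) - 24/5 = -24/5 - h + 3*Y)
p(V) = 2/(-89/5 + V) (p(V) = 2/(-5 + (V + (-24/5 - 1*2 + 3*(-2)))) = 2/(-5 + (V + (-24/5 - 2 - 6))) = 2/(-5 + (V - 64/5)) = 2/(-5 + (-64/5 + V)) = 2/(-89/5 + V))
p(4)² = (10/(-89 + 5*4))² = (10/(-89 + 20))² = (10/(-69))² = (10*(-1/69))² = (-10/69)² = 100/4761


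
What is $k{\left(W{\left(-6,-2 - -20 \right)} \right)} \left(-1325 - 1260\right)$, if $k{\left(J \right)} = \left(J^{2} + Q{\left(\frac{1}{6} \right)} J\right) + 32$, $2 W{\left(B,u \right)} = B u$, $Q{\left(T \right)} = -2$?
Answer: $-7899760$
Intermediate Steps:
$W{\left(B,u \right)} = \frac{B u}{2}$
$k{\left(J \right)} = 32 + J^{2} - 2 J$ ($k{\left(J \right)} = \left(J^{2} - 2 J\right) + 32 = 32 + J^{2} - 2 J$)
$k{\left(W{\left(-6,-2 - -20 \right)} \right)} \left(-1325 - 1260\right) = \left(32 + \left(\frac{1}{2} \left(-6\right) \left(-2 - -20\right)\right)^{2} - 2 \cdot \frac{1}{2} \left(-6\right) \left(-2 - -20\right)\right) \left(-1325 - 1260\right) = \left(32 + \left(\frac{1}{2} \left(-6\right) \left(-2 + 20\right)\right)^{2} - 2 \cdot \frac{1}{2} \left(-6\right) \left(-2 + 20\right)\right) \left(-2585\right) = \left(32 + \left(\frac{1}{2} \left(-6\right) 18\right)^{2} - 2 \cdot \frac{1}{2} \left(-6\right) 18\right) \left(-2585\right) = \left(32 + \left(-54\right)^{2} - -108\right) \left(-2585\right) = \left(32 + 2916 + 108\right) \left(-2585\right) = 3056 \left(-2585\right) = -7899760$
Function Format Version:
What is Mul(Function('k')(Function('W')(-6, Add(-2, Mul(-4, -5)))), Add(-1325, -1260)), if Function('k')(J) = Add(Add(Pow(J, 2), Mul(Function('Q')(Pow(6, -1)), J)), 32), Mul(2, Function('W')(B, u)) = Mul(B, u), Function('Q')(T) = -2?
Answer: -7899760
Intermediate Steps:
Function('W')(B, u) = Mul(Rational(1, 2), B, u) (Function('W')(B, u) = Mul(Rational(1, 2), Mul(B, u)) = Mul(Rational(1, 2), B, u))
Function('k')(J) = Add(32, Pow(J, 2), Mul(-2, J)) (Function('k')(J) = Add(Add(Pow(J, 2), Mul(-2, J)), 32) = Add(32, Pow(J, 2), Mul(-2, J)))
Mul(Function('k')(Function('W')(-6, Add(-2, Mul(-4, -5)))), Add(-1325, -1260)) = Mul(Add(32, Pow(Mul(Rational(1, 2), -6, Add(-2, Mul(-4, -5))), 2), Mul(-2, Mul(Rational(1, 2), -6, Add(-2, Mul(-4, -5))))), Add(-1325, -1260)) = Mul(Add(32, Pow(Mul(Rational(1, 2), -6, Add(-2, 20)), 2), Mul(-2, Mul(Rational(1, 2), -6, Add(-2, 20)))), -2585) = Mul(Add(32, Pow(Mul(Rational(1, 2), -6, 18), 2), Mul(-2, Mul(Rational(1, 2), -6, 18))), -2585) = Mul(Add(32, Pow(-54, 2), Mul(-2, -54)), -2585) = Mul(Add(32, 2916, 108), -2585) = Mul(3056, -2585) = -7899760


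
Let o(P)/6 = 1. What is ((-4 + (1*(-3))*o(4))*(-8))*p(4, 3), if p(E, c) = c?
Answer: 528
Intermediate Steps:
o(P) = 6 (o(P) = 6*1 = 6)
((-4 + (1*(-3))*o(4))*(-8))*p(4, 3) = ((-4 + (1*(-3))*6)*(-8))*3 = ((-4 - 3*6)*(-8))*3 = ((-4 - 18)*(-8))*3 = -22*(-8)*3 = 176*3 = 528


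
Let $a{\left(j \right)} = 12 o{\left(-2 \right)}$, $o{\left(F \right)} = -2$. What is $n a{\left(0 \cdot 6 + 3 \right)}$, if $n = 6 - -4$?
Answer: $-240$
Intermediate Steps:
$a{\left(j \right)} = -24$ ($a{\left(j \right)} = 12 \left(-2\right) = -24$)
$n = 10$ ($n = 6 + 4 = 10$)
$n a{\left(0 \cdot 6 + 3 \right)} = 10 \left(-24\right) = -240$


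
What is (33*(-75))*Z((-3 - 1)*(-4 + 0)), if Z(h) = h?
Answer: -39600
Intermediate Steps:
(33*(-75))*Z((-3 - 1)*(-4 + 0)) = (33*(-75))*((-3 - 1)*(-4 + 0)) = -(-9900)*(-4) = -2475*16 = -39600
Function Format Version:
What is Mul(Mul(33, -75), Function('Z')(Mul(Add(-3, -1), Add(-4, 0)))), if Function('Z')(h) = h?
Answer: -39600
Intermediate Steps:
Mul(Mul(33, -75), Function('Z')(Mul(Add(-3, -1), Add(-4, 0)))) = Mul(Mul(33, -75), Mul(Add(-3, -1), Add(-4, 0))) = Mul(-2475, Mul(-4, -4)) = Mul(-2475, 16) = -39600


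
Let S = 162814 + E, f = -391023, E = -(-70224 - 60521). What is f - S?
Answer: -684582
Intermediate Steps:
E = 130745 (E = -1*(-130745) = 130745)
S = 293559 (S = 162814 + 130745 = 293559)
f - S = -391023 - 1*293559 = -391023 - 293559 = -684582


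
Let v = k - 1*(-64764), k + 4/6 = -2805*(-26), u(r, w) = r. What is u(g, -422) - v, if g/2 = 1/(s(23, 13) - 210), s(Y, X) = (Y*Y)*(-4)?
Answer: -480412043/3489 ≈ -1.3769e+5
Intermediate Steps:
s(Y, X) = -4*Y² (s(Y, X) = Y²*(-4) = -4*Y²)
g = -1/1163 (g = 2/(-4*23² - 210) = 2/(-4*529 - 210) = 2/(-2116 - 210) = 2/(-2326) = 2*(-1/2326) = -1/1163 ≈ -0.00085985)
k = 218788/3 (k = -⅔ - 2805*(-26) = -⅔ + 72930 = 218788/3 ≈ 72929.)
v = 413080/3 (v = 218788/3 - 1*(-64764) = 218788/3 + 64764 = 413080/3 ≈ 1.3769e+5)
u(g, -422) - v = -1/1163 - 1*413080/3 = -1/1163 - 413080/3 = -480412043/3489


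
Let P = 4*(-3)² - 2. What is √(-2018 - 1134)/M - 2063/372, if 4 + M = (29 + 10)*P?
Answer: -2063/372 + 2*I*√197/661 ≈ -5.5457 + 0.042468*I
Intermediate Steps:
P = 34 (P = 4*9 - 2 = 36 - 2 = 34)
M = 1322 (M = -4 + (29 + 10)*34 = -4 + 39*34 = -4 + 1326 = 1322)
√(-2018 - 1134)/M - 2063/372 = √(-2018 - 1134)/1322 - 2063/372 = √(-3152)*(1/1322) - 2063*1/372 = (4*I*√197)*(1/1322) - 2063/372 = 2*I*√197/661 - 2063/372 = -2063/372 + 2*I*√197/661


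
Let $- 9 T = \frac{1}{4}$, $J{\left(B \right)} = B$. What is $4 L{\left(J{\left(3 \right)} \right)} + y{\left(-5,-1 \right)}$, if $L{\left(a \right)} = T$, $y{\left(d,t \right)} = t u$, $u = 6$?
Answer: $- \frac{55}{9} \approx -6.1111$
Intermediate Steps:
$y{\left(d,t \right)} = 6 t$ ($y{\left(d,t \right)} = t 6 = 6 t$)
$T = - \frac{1}{36}$ ($T = - \frac{1}{9 \cdot 4} = \left(- \frac{1}{9}\right) \frac{1}{4} = - \frac{1}{36} \approx -0.027778$)
$L{\left(a \right)} = - \frac{1}{36}$
$4 L{\left(J{\left(3 \right)} \right)} + y{\left(-5,-1 \right)} = 4 \left(- \frac{1}{36}\right) + 6 \left(-1\right) = - \frac{1}{9} - 6 = - \frac{55}{9}$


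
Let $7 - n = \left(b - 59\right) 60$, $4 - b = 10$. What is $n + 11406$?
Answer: $15313$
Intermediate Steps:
$b = -6$ ($b = 4 - 10 = -6$)
$n = 3907$ ($n = 7 - \left(-6 - 59\right) 60 = 7 - \left(-65\right) 60 = 7 - -3900 = 7 + 3900 = 3907$)
$n + 11406 = 3907 + 11406 = 15313$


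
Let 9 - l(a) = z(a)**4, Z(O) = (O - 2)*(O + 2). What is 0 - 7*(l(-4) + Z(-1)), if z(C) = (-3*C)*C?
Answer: 37158870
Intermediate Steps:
Z(O) = (-2 + O)*(2 + O)
z(C) = -3*C**2
l(a) = 9 - 81*a**8 (l(a) = 9 - (-3*a**2)**4 = 9 - 81*a**8)
0 - 7*(l(-4) + Z(-1)) = 0 - 7*((9 - 81*(-4)**8) + (-4 + (-1)**2)) = 0 - 7*((9 - 81*65536) + (-4 + 1)) = 0 - 7*((9 - 5308416) - 3) = 0 - 7*(-5308407 - 3) = 0 - 7*(-5308410) = 0 + 37158870 = 37158870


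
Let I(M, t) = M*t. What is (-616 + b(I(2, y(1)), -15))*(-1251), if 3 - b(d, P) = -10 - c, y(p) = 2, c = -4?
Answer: 759357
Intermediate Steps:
b(d, P) = 9 (b(d, P) = 3 - (-10 - 1*(-4)) = 3 - (-10 + 4) = 3 - 1*(-6) = 3 + 6 = 9)
(-616 + b(I(2, y(1)), -15))*(-1251) = (-616 + 9)*(-1251) = -607*(-1251) = 759357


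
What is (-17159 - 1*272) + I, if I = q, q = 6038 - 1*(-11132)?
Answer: -261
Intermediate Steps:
q = 17170 (q = 6038 + 11132 = 17170)
I = 17170
(-17159 - 1*272) + I = (-17159 - 1*272) + 17170 = (-17159 - 272) + 17170 = -17431 + 17170 = -261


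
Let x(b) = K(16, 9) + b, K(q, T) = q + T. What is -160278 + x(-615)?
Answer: -160868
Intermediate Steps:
K(q, T) = T + q
x(b) = 25 + b (x(b) = (9 + 16) + b = 25 + b)
-160278 + x(-615) = -160278 + (25 - 615) = -160278 - 590 = -160868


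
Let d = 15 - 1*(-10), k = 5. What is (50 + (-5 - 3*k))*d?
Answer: 750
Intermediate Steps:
d = 25 (d = 15 + 10 = 25)
(50 + (-5 - 3*k))*d = (50 + (-5 - 3*5))*25 = (50 + (-5 - 15))*25 = (50 - 20)*25 = 30*25 = 750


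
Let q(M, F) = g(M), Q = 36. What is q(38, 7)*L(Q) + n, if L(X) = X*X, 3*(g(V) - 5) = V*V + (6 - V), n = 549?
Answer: 617013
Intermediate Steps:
g(V) = 7 - V/3 + V²/3 (g(V) = 5 + (V*V + (6 - V))/3 = 5 + (V² + (6 - V))/3 = 5 + (6 + V² - V)/3 = 5 + (2 - V/3 + V²/3) = 7 - V/3 + V²/3)
q(M, F) = 7 - M/3 + M²/3
L(X) = X²
q(38, 7)*L(Q) + n = (7 - ⅓*38 + (⅓)*38²)*36² + 549 = (7 - 38/3 + (⅓)*1444)*1296 + 549 = (7 - 38/3 + 1444/3)*1296 + 549 = (1427/3)*1296 + 549 = 616464 + 549 = 617013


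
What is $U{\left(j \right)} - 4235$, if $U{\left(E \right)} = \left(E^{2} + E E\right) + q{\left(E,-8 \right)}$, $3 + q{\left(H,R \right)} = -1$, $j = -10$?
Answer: $-4039$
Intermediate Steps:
$q{\left(H,R \right)} = -4$ ($q{\left(H,R \right)} = -3 - 1 = -4$)
$U{\left(E \right)} = -4 + 2 E^{2}$ ($U{\left(E \right)} = \left(E^{2} + E E\right) - 4 = \left(E^{2} + E^{2}\right) - 4 = 2 E^{2} - 4 = -4 + 2 E^{2}$)
$U{\left(j \right)} - 4235 = \left(-4 + 2 \left(-10\right)^{2}\right) - 4235 = \left(-4 + 2 \cdot 100\right) - 4235 = \left(-4 + 200\right) - 4235 = 196 - 4235 = -4039$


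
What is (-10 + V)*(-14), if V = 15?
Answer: -70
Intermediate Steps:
(-10 + V)*(-14) = (-10 + 15)*(-14) = 5*(-14) = -70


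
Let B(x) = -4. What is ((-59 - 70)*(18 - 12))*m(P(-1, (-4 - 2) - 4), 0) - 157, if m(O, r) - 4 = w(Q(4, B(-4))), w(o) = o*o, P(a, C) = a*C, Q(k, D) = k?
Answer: -15637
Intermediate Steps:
P(a, C) = C*a
w(o) = o**2
m(O, r) = 20 (m(O, r) = 4 + 4**2 = 4 + 16 = 20)
((-59 - 70)*(18 - 12))*m(P(-1, (-4 - 2) - 4), 0) - 157 = ((-59 - 70)*(18 - 12))*20 - 157 = -129*6*20 - 157 = -774*20 - 157 = -15480 - 157 = -15637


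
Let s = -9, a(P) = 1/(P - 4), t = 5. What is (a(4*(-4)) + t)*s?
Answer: -891/20 ≈ -44.550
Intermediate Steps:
a(P) = 1/(-4 + P)
(a(4*(-4)) + t)*s = (1/(-4 + 4*(-4)) + 5)*(-9) = (1/(-4 - 16) + 5)*(-9) = (1/(-20) + 5)*(-9) = (-1/20 + 5)*(-9) = (99/20)*(-9) = -891/20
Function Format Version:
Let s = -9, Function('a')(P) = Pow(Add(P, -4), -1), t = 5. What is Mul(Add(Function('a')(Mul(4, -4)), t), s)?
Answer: Rational(-891, 20) ≈ -44.550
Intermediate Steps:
Function('a')(P) = Pow(Add(-4, P), -1)
Mul(Add(Function('a')(Mul(4, -4)), t), s) = Mul(Add(Pow(Add(-4, Mul(4, -4)), -1), 5), -9) = Mul(Add(Pow(Add(-4, -16), -1), 5), -9) = Mul(Add(Pow(-20, -1), 5), -9) = Mul(Add(Rational(-1, 20), 5), -9) = Mul(Rational(99, 20), -9) = Rational(-891, 20)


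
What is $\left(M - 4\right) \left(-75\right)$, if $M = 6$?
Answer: $-150$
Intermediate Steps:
$\left(M - 4\right) \left(-75\right) = \left(6 - 4\right) \left(-75\right) = 2 \left(-75\right) = -150$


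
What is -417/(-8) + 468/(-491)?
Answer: 201003/3928 ≈ 51.172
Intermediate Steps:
-417/(-8) + 468/(-491) = -417*(-1/8) + 468*(-1/491) = 417/8 - 468/491 = 201003/3928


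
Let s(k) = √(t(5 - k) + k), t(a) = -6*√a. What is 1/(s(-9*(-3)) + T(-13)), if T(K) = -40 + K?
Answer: 1/(-53 + √3*√(9 - 2*I*√22)) ≈ -0.021105 + 0.001094*I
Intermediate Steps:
s(k) = √(k - 6*√(5 - k)) (s(k) = √(-6*√(5 - k) + k) = √(k - 6*√(5 - k)))
1/(s(-9*(-3)) + T(-13)) = 1/(√(-9*(-3) - 6*√(5 - (-9)*(-3))) + (-40 - 13)) = 1/(√(27 - 6*√(5 - 1*27)) - 53) = 1/(√(27 - 6*√(5 - 27)) - 53) = 1/(√(27 - 6*I*√22) - 53) = 1/(-53 + √(27 - 6*I*√22))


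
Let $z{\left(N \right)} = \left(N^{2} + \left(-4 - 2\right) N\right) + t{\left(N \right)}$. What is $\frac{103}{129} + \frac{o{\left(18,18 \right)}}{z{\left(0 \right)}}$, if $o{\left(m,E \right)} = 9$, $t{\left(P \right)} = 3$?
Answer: $\frac{490}{129} \approx 3.7985$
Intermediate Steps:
$z{\left(N \right)} = 3 + N^{2} - 6 N$ ($z{\left(N \right)} = \left(N^{2} + \left(-4 - 2\right) N\right) + 3 = \left(N^{2} - 6 N\right) + 3 = 3 + N^{2} - 6 N$)
$\frac{103}{129} + \frac{o{\left(18,18 \right)}}{z{\left(0 \right)}} = \frac{103}{129} + \frac{9}{3 + 0^{2} - 0} = 103 \cdot \frac{1}{129} + \frac{9}{3 + 0 + 0} = \frac{103}{129} + \frac{9}{3} = \frac{103}{129} + 9 \cdot \frac{1}{3} = \frac{103}{129} + 3 = \frac{490}{129}$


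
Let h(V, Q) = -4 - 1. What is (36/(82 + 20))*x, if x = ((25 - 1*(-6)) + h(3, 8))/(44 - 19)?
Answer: 156/425 ≈ 0.36706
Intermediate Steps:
h(V, Q) = -5
x = 26/25 (x = ((25 - 1*(-6)) - 5)/(44 - 19) = ((25 + 6) - 5)/25 = (31 - 5)*(1/25) = 26*(1/25) = 26/25 ≈ 1.0400)
(36/(82 + 20))*x = (36/(82 + 20))*(26/25) = (36/102)*(26/25) = (36*(1/102))*(26/25) = (6/17)*(26/25) = 156/425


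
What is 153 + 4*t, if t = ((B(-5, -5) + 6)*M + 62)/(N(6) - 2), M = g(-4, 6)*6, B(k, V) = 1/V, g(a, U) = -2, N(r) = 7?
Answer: 3673/25 ≈ 146.92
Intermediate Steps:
M = -12 (M = -2*6 = -12)
t = -38/25 (t = ((1/(-5) + 6)*(-12) + 62)/(7 - 2) = ((-1/5 + 6)*(-12) + 62)/5 = ((29/5)*(-12) + 62)*(1/5) = (-348/5 + 62)*(1/5) = -38/5*1/5 = -38/25 ≈ -1.5200)
153 + 4*t = 153 + 4*(-38/25) = 153 - 152/25 = 3673/25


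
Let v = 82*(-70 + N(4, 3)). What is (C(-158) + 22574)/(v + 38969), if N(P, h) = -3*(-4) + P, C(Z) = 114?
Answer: 22688/34541 ≈ 0.65684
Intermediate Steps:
N(P, h) = 12 + P
v = -4428 (v = 82*(-70 + (12 + 4)) = 82*(-70 + 16) = 82*(-54) = -4428)
(C(-158) + 22574)/(v + 38969) = (114 + 22574)/(-4428 + 38969) = 22688/34541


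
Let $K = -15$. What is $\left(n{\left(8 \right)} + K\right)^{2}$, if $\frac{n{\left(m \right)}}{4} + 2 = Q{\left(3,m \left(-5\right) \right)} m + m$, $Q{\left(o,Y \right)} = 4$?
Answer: $18769$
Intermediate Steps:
$n{\left(m \right)} = -8 + 20 m$ ($n{\left(m \right)} = -8 + 4 \left(4 m + m\right) = -8 + 4 \cdot 5 m = -8 + 20 m$)
$\left(n{\left(8 \right)} + K\right)^{2} = \left(\left(-8 + 20 \cdot 8\right) - 15\right)^{2} = \left(\left(-8 + 160\right) - 15\right)^{2} = \left(152 - 15\right)^{2} = 137^{2} = 18769$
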